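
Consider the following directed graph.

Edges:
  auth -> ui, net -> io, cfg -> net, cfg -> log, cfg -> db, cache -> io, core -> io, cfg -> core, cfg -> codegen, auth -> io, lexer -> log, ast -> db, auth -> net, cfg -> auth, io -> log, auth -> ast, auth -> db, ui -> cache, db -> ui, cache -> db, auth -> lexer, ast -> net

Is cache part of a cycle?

cache is on a cycle iff cache can reach itself via ≥1 edge.
cache → db → ui → cache — yes.

Yes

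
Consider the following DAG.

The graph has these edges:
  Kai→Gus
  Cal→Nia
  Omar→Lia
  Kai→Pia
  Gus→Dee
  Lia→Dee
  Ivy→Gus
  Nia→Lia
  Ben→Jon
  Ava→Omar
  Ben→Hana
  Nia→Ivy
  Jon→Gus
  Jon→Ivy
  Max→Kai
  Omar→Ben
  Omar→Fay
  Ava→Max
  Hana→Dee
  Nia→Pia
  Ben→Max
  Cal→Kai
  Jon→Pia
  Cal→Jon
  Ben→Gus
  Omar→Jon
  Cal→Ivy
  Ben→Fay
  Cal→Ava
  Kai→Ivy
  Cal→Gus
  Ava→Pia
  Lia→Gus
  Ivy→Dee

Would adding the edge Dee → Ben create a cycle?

Adding Dee→Ben creates a cycle iff Ben can already reach Dee.
Path from Ben: Ben → Hana → Dee.
So Ben → … → Dee → Ben is a cycle.

Yes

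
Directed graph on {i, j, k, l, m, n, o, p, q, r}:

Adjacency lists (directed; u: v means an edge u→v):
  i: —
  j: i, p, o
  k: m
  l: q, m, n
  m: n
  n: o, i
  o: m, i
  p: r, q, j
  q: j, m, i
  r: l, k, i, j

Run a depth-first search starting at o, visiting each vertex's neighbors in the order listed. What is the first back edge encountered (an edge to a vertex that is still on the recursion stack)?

n->o

DFS from o (visiting each vertex's neighbors in the order listed); mark gray on enter, black on exit:
o gray
  m gray
    n gray
      n→o: o is gray → back edge
First back edge: n → o.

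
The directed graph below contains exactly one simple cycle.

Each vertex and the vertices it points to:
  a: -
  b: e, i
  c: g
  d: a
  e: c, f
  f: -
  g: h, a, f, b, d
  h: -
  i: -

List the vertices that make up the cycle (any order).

DFS with gray/black marking from e:
e gray
  c gray
    g gray
      h gray
      h black
      a gray
      a black
      f gray
      f black
      b gray
        b→e: e is gray → back edge
Back edge closes the cycle e → c → g → b → e; its vertices are {b, c, e, g}.

b, c, e, g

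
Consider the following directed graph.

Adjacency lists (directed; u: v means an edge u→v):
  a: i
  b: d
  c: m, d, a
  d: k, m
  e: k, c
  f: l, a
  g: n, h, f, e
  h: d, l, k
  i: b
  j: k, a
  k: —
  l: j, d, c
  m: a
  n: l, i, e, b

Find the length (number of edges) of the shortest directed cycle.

5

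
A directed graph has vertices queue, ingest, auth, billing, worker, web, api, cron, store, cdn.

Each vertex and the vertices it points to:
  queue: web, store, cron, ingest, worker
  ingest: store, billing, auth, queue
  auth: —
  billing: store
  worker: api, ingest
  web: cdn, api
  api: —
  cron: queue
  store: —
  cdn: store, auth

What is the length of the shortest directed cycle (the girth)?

2

For each vertex v, BFS finds the shortest path from v back to v.
The shortest such closed walk is queue → cron → queue, length 2.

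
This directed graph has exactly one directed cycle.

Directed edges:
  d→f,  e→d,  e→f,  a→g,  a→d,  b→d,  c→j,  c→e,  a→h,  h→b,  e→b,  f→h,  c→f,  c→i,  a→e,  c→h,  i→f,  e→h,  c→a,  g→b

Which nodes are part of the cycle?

b, d, f, h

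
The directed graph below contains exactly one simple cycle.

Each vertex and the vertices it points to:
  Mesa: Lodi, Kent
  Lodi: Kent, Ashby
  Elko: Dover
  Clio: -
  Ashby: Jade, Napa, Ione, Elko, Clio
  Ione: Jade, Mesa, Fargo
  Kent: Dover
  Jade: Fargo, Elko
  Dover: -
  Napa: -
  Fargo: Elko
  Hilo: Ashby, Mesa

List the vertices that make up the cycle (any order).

Ione, Lodi, Mesa, Ashby

DFS with gray/black marking from Ashby:
Ashby gray
  Jade gray
    Fargo gray
      Elko gray
        Dover gray
        Dover black
      Elko black
    Fargo black
    Jade→Elko: Elko black — skip
  Jade black
  Napa gray
  Napa black
  Ione gray
    Ione→Jade: Jade black — skip
    Mesa gray
      Lodi gray
        Kent gray
          Kent→Dover: Dover black — skip
        Kent black
        Lodi→Ashby: Ashby is gray → back edge
Back edge closes the cycle Ashby → Ione → Mesa → Lodi → Ashby; its vertices are {Ione, Lodi, Mesa, Ashby}.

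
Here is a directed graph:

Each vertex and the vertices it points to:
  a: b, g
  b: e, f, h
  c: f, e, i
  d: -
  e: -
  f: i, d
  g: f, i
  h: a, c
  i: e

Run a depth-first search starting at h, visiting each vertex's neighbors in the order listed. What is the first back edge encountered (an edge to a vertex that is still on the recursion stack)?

b→h

DFS from h (visiting each vertex's neighbors in the order listed); mark gray on enter, black on exit:
h gray
  a gray
    b gray
      e gray
      e black
      f gray
        i gray
          i→e: e black — skip
        i black
        d gray
        d black
      f black
      b→h: h is gray → back edge
First back edge: b → h.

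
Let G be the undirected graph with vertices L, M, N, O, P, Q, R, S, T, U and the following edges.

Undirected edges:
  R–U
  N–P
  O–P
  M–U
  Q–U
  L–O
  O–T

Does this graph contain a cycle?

DFS, tracking each vertex's parent; an edge to a visited non-parent vertex closes a cycle.
Start from U:
visit U (parent –)
  visit Q (parent U)
    Q–U: parent, skip
  visit R (parent U)
    R–U: parent, skip
  visit M (parent U)
    M–U: parent, skip
visit L (parent –)
  visit O (parent L)
    O–L: parent, skip
    visit T (parent O)
      T–O: parent, skip
    visit P (parent O)
      visit N (parent P)
        N–P: parent, skip
      P–O: parent, skip
visit S (parent –)
No non-parent visited neighbor found — the graph is a forest.

No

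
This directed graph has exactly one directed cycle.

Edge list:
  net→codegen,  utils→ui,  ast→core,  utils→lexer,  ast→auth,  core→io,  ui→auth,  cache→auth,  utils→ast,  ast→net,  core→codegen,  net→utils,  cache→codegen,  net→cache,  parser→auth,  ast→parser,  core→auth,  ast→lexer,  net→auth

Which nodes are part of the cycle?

DFS with gray/black marking from net:
net gray
  auth gray
  auth black
  codegen gray
  codegen black
  cache gray
    cache→codegen: codegen black — skip
    cache→auth: auth black — skip
  cache black
  utils gray
    ui gray
      ui→auth: auth black — skip
    ui black
    lexer gray
    lexer black
    ast gray
      ast→auth: auth black — skip
      ast→lexer: lexer black — skip
      ast→net: net is gray → back edge
Back edge closes the cycle net → utils → ast → net; its vertices are {ast, net, utils}.

ast, net, utils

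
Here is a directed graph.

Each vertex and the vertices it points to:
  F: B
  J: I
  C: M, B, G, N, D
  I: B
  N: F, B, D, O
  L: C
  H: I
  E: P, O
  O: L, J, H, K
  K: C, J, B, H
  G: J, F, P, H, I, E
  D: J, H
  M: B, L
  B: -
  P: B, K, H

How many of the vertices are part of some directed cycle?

A vertex is on a directed cycle iff it belongs to a strongly connected component of size ≥ 2 (or has a self-loop).
The vertices on cycles are {C, E, G, K, L, M, N, O, P} — 9 in total.

9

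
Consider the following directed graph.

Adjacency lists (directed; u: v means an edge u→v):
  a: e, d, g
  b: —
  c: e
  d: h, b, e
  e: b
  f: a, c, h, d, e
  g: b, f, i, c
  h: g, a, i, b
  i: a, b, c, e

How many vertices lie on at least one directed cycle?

A vertex is on a directed cycle iff it belongs to a strongly connected component of size ≥ 2 (or has a self-loop).
The vertices on cycles are {a, d, f, g, h, i} — 6 in total.

6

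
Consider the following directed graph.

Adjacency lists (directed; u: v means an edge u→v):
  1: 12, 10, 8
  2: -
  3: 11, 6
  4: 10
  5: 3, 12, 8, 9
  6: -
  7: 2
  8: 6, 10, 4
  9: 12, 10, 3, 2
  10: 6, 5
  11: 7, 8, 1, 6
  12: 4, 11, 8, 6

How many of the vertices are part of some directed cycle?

A vertex is on a directed cycle iff it belongs to a strongly connected component of size ≥ 2 (or has a self-loop).
The vertices on cycles are {1, 3, 4, 5, 8, 9, 10, 11, 12} — 9 in total.

9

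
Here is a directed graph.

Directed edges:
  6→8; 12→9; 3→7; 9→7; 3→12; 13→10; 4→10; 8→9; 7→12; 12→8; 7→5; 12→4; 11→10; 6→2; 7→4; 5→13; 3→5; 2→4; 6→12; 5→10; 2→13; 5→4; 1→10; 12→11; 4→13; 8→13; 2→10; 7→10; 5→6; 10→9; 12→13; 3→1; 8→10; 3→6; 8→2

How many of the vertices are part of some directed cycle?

11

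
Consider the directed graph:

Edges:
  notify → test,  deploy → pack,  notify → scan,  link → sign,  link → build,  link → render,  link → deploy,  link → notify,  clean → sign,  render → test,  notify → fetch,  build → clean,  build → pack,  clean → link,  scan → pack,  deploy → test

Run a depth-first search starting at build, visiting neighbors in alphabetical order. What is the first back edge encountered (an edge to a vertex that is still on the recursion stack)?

link->build

DFS from build (visiting neighbors in alphabetical order); mark gray on enter, black on exit:
build gray
  clean gray
    link gray
      link→build: build is gray → back edge
First back edge: link → build.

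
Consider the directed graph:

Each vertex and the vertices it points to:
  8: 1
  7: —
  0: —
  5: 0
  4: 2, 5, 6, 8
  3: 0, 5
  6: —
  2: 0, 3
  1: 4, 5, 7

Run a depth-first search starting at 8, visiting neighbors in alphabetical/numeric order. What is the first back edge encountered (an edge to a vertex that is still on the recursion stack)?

4→8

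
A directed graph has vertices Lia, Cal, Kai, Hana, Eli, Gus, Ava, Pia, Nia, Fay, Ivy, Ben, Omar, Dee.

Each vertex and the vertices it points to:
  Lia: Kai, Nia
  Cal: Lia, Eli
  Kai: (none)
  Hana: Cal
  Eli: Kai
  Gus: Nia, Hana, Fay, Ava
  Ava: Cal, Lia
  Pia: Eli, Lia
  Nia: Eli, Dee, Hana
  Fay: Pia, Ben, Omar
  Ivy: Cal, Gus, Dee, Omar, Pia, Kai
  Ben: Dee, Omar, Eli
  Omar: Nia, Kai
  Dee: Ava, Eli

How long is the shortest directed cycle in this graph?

4

For each vertex v, BFS finds the shortest path from v back to v.
The shortest such closed walk is Ava → Lia → Nia → Dee → Ava, length 4.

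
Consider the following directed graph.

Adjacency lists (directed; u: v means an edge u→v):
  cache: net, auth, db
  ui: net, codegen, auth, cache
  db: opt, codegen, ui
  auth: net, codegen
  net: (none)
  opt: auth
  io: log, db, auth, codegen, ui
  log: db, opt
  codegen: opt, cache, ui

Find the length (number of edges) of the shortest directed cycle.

2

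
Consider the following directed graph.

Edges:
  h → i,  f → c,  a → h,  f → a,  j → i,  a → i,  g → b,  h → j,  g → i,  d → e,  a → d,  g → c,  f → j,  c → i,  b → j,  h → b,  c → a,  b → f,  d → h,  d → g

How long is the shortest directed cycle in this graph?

For each vertex v, BFS finds the shortest path from v back to v.
The shortest such closed walk is d → g → c → a → d, length 4.

4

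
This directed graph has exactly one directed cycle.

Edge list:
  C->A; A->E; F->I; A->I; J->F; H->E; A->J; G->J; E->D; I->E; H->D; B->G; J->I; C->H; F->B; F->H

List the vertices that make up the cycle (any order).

DFS with gray/black marking from J:
J gray
  I gray
    E gray
      D gray
      D black
    E black
  I black
  F gray
    B gray
      G gray
        G→J: J is gray → back edge
Back edge closes the cycle J → F → B → G → J; its vertices are {B, F, G, J}.

B, F, G, J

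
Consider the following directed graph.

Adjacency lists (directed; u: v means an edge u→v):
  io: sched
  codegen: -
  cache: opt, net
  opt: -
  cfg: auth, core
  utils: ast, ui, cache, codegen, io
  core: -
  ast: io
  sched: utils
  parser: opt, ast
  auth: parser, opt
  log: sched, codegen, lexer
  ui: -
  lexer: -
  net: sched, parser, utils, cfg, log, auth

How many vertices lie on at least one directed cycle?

A vertex is on a directed cycle iff it belongs to a strongly connected component of size ≥ 2 (or has a self-loop).
The vertices on cycles are {io, ast, cfg, log, net, auth, cache, sched, utils, parser} — 10 in total.

10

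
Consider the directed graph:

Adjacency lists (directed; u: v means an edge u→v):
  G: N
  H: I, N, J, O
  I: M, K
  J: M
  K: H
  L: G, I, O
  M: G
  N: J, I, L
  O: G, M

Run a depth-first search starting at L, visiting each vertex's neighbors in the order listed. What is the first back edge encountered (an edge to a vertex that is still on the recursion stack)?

DFS from L (visiting each vertex's neighbors in the order listed); mark gray on enter, black on exit:
L gray
  G gray
    N gray
      J gray
        M gray
          M→G: G is gray → back edge
First back edge: M → G.

M->G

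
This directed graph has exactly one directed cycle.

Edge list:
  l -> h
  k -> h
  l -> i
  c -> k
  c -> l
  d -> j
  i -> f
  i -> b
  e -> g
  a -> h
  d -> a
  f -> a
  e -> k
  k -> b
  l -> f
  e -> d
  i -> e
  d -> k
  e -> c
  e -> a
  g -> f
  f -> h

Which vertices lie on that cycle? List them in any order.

c, e, i, l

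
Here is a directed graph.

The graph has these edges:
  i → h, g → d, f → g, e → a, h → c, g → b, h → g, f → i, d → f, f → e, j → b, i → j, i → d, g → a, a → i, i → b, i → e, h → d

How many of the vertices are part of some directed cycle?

A vertex is on a directed cycle iff it belongs to a strongly connected component of size ≥ 2 (or has a self-loop).
The vertices on cycles are {a, d, e, f, g, h, i} — 7 in total.

7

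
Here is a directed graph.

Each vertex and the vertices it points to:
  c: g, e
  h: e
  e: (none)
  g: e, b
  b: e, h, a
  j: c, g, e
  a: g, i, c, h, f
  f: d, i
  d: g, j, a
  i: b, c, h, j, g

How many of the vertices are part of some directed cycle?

A vertex is on a directed cycle iff it belongs to a strongly connected component of size ≥ 2 (or has a self-loop).
The vertices on cycles are {a, b, c, d, f, g, i, j} — 8 in total.

8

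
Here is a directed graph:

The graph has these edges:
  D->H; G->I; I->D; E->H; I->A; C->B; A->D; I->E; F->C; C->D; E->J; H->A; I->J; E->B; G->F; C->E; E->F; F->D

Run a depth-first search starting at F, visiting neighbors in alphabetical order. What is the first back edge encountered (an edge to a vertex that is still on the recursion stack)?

DFS from F (visiting neighbors in alphabetical order); mark gray on enter, black on exit:
F gray
  C gray
    B gray
    B black
    D gray
      H gray
        A gray
          A→D: D is gray → back edge
First back edge: A → D.

A→D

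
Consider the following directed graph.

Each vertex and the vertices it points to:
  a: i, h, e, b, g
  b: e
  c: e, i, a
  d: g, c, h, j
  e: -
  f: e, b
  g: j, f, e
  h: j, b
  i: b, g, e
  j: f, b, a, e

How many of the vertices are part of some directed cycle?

A vertex is on a directed cycle iff it belongs to a strongly connected component of size ≥ 2 (or has a self-loop).
The vertices on cycles are {a, g, h, i, j} — 5 in total.

5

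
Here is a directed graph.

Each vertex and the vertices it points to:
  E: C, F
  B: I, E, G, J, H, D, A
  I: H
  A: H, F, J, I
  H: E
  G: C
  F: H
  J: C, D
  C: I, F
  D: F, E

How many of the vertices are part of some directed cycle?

A vertex is on a directed cycle iff it belongs to a strongly connected component of size ≥ 2 (or has a self-loop).
The vertices on cycles are {C, E, F, H, I} — 5 in total.

5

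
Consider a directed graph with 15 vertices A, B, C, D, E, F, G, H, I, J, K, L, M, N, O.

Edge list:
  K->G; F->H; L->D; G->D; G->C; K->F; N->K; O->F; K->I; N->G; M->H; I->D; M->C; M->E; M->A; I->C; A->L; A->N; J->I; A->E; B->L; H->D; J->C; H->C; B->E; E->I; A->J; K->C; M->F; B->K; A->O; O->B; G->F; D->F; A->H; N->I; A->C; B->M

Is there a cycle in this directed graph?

DFS with white/gray/black marking, starting from I:
I gray
  C gray
  C black
  D gray
    F gray
      H gray
        H→C: C black — skip
        H→D: D is gray → back edge
Back edge found, so a cycle exists: D → F → H → D.

Yes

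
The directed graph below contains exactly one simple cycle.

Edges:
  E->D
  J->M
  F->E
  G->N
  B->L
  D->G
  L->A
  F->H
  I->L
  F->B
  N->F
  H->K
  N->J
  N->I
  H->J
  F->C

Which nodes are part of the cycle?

DFS with gray/black marking from N:
N gray
  F gray
    B gray
      L gray
        A gray
        A black
      L black
    B black
    E gray
      D gray
        G gray
          G→N: N is gray → back edge
Back edge closes the cycle N → F → E → D → G → N; its vertices are {D, E, F, G, N}.

D, E, F, G, N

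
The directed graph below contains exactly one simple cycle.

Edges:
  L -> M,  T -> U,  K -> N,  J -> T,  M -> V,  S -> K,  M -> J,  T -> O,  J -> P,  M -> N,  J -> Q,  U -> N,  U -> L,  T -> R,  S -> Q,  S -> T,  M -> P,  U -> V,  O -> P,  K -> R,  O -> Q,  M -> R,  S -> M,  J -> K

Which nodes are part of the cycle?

DFS with gray/black marking from M:
M gray
  N gray
  N black
  P gray
  P black
  J gray
    T gray
      U gray
        U→N: N black — skip
        V gray
        V black
        L gray
          L→M: M is gray → back edge
Back edge closes the cycle M → J → T → U → L → M; its vertices are {J, L, M, T, U}.

J, L, M, T, U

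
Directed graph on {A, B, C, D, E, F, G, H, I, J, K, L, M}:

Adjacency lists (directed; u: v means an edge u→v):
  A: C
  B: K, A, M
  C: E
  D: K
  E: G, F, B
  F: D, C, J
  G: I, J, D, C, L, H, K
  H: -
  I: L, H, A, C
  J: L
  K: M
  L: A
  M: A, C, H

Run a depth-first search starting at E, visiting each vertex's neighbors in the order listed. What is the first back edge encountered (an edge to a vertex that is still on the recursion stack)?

C→E

DFS from E (visiting each vertex's neighbors in the order listed); mark gray on enter, black on exit:
E gray
  G gray
    I gray
      L gray
        A gray
          C gray
            C→E: E is gray → back edge
First back edge: C → E.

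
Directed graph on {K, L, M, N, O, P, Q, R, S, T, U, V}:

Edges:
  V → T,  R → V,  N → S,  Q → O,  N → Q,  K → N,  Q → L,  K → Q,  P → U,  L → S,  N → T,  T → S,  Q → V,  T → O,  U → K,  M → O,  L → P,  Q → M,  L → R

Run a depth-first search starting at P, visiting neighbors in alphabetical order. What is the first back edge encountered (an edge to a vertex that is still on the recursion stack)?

DFS from P (visiting neighbors in alphabetical order); mark gray on enter, black on exit:
P gray
  U gray
    K gray
      N gray
        Q gray
          L gray
            L→P: P is gray → back edge
First back edge: L → P.

L→P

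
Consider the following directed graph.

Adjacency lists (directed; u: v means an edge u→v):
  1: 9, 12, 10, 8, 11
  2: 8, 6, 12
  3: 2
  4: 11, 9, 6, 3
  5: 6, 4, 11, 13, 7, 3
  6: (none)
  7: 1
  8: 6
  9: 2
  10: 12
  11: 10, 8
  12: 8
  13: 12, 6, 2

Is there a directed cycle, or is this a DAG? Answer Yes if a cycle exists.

DFS with white/gray/black marking, starting from 9:
9 gray
  2 gray
    8 gray
      6 gray
      6 black
    8 black
    2→6: 6 black — skip
    12 gray
      12→8: 8 black — skip
    12 black
  2 black
9 black
1 gray
  1→9: 9 black — skip
  1→12: 12 black — skip
  10 gray
    10→12: 12 black — skip
  10 black
  1→8: 8 black — skip
  11 gray
    11→10: 10 black — skip
    11→8: 8 black — skip
  11 black
1 black
3 gray
  3→2: 2 black — skip
3 black
4 gray
  4→11: 11 black — skip
  4→9: 9 black — skip
  4→6: 6 black — skip
  4→3: 3 black — skip
4 black
5 gray
  5→6: 6 black — skip
  5→4: 4 black — skip
  5→11: 11 black — skip
  13 gray
    13→12: 12 black — skip
    13→6: 6 black — skip
    13→2: 2 black — skip
  13 black
  7 gray
    7→1: 1 black — skip
  7 black
  5→3: 3 black — skip
5 black
Every edge goes to a white or black vertex — no back edge, so the graph is acyclic.

No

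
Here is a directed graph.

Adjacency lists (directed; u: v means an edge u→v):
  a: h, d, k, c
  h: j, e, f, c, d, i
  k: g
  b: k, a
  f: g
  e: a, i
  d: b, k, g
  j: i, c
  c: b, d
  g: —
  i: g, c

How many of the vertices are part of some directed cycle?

A vertex is on a directed cycle iff it belongs to a strongly connected component of size ≥ 2 (or has a self-loop).
The vertices on cycles are {a, b, c, d, e, h, i, j} — 8 in total.

8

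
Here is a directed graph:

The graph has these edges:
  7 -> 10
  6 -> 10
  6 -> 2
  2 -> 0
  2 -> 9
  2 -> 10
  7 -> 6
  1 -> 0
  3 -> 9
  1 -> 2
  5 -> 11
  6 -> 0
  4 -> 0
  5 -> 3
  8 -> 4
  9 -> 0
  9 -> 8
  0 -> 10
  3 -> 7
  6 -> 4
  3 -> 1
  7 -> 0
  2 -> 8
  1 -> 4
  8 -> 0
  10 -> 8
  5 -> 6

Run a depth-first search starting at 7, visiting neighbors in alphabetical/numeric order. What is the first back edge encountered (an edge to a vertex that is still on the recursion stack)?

8->0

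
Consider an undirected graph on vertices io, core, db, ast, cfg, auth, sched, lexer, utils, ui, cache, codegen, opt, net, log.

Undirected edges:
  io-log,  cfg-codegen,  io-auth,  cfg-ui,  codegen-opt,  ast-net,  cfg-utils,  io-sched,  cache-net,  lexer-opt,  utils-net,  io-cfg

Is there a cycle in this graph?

No

DFS, tracking each vertex's parent; an edge to a visited non-parent vertex closes a cycle.
Start from cfg:
visit cfg (parent –)
  visit io (parent cfg)
    io–cfg: parent, skip
    visit sched (parent io)
      sched–io: parent, skip
    visit log (parent io)
      log–io: parent, skip
    visit auth (parent io)
      auth–io: parent, skip
  visit ui (parent cfg)
    ui–cfg: parent, skip
  visit utils (parent cfg)
    visit net (parent utils)
      visit ast (parent net)
        ast–net: parent, skip
      visit cache (parent net)
        cache–net: parent, skip
      net–utils: parent, skip
    utils–cfg: parent, skip
  visit codegen (parent cfg)
    codegen–cfg: parent, skip
    visit opt (parent codegen)
      opt–codegen: parent, skip
      visit lexer (parent opt)
        lexer–opt: parent, skip
visit core (parent –)
visit db (parent –)
No non-parent visited neighbor found — the graph is a forest.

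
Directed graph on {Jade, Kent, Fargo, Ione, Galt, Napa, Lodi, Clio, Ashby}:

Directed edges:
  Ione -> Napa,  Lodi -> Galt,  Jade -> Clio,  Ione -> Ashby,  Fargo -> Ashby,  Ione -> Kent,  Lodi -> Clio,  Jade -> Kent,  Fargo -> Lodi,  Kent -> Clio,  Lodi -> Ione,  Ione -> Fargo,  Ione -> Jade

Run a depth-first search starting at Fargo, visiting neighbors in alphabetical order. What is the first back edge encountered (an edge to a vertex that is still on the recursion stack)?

DFS from Fargo (visiting neighbors in alphabetical order); mark gray on enter, black on exit:
Fargo gray
  Ashby gray
  Ashby black
  Lodi gray
    Clio gray
    Clio black
    Galt gray
    Galt black
    Ione gray
      Ione→Ashby: Ashby black — skip
      Ione→Fargo: Fargo is gray → back edge
First back edge: Ione → Fargo.

Ione→Fargo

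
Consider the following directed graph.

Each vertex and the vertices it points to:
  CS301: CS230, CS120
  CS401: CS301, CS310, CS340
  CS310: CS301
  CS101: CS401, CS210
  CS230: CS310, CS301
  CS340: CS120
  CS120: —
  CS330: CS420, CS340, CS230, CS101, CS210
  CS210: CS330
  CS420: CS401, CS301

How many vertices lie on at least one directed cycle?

6

A vertex is on a directed cycle iff it belongs to a strongly connected component of size ≥ 2 (or has a self-loop).
The vertices on cycles are {CS101, CS210, CS230, CS301, CS310, CS330} — 6 in total.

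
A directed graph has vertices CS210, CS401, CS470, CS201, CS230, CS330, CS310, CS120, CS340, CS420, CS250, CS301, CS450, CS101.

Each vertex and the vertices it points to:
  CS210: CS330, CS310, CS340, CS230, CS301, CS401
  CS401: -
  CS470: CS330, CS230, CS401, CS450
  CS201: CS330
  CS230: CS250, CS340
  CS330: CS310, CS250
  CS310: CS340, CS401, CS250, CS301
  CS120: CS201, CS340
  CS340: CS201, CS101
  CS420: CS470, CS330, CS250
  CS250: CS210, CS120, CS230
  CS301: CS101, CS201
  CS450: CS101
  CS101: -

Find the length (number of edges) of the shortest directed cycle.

For each vertex v, BFS finds the shortest path from v back to v.
The shortest such closed walk is CS250 → CS230 → CS250, length 2.

2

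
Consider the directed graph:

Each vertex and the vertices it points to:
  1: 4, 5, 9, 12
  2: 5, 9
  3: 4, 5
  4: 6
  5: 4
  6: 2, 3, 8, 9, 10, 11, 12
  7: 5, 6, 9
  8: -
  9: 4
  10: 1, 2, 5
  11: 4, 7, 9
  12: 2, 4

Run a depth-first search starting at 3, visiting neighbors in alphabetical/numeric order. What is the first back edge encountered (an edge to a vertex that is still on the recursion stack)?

DFS from 3 (visiting neighbors in alphabetical/numeric order); mark gray on enter, black on exit:
3 gray
  4 gray
    6 gray
      2 gray
        5 gray
          5→4: 4 is gray → back edge
First back edge: 5 → 4.

5->4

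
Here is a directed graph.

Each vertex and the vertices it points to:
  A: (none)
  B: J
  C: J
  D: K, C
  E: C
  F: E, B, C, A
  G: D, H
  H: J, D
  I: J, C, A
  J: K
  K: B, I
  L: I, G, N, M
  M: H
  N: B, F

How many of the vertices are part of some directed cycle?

5

A vertex is on a directed cycle iff it belongs to a strongly connected component of size ≥ 2 (or has a self-loop).
The vertices on cycles are {B, C, I, J, K} — 5 in total.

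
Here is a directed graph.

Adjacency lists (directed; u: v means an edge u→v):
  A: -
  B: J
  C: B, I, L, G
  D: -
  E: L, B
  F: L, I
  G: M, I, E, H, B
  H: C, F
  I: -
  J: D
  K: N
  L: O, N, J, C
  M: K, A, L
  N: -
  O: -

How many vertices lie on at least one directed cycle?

7

A vertex is on a directed cycle iff it belongs to a strongly connected component of size ≥ 2 (or has a self-loop).
The vertices on cycles are {C, E, F, G, H, L, M} — 7 in total.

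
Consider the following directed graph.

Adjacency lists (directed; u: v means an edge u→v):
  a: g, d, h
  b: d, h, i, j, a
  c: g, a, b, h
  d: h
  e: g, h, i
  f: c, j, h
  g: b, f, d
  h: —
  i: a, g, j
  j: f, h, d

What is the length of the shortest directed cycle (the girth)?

2

For each vertex v, BFS finds the shortest path from v back to v.
The shortest such closed walk is f → j → f, length 2.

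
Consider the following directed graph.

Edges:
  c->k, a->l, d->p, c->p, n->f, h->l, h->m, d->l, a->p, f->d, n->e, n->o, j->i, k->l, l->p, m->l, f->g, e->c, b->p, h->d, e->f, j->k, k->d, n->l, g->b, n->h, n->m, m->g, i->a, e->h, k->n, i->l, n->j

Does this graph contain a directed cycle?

Yes

DFS with white/gray/black marking, starting from h:
h gray
  m gray
    g gray
      b gray
        p gray
        p black
      b black
    g black
    l gray
      l→p: p black — skip
    l black
  m black
  h→l: l black — skip
  d gray
    d→p: p black — skip
    d→l: l black — skip
  d black
h black
a gray
  a→p: p black — skip
  a→l: l black — skip
a black
c gray
  k gray
    k→d: d black — skip
    k→l: l black — skip
    n gray
      o gray
      o black
      n→l: l black — skip
      n→h: h black — skip
      e gray
        f gray
          f→d: d black — skip
          f→g: g black — skip
        f black
        e→h: h black — skip
        e→c: c is gray → back edge
Back edge found, so a cycle exists: c → k → n → e → c.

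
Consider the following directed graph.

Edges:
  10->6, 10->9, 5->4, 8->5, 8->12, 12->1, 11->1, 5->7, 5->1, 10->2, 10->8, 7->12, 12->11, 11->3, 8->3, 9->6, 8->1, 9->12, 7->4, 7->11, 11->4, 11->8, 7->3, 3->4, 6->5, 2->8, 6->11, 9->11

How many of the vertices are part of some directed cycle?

A vertex is on a directed cycle iff it belongs to a strongly connected component of size ≥ 2 (or has a self-loop).
The vertices on cycles are {5, 7, 8, 11, 12} — 5 in total.

5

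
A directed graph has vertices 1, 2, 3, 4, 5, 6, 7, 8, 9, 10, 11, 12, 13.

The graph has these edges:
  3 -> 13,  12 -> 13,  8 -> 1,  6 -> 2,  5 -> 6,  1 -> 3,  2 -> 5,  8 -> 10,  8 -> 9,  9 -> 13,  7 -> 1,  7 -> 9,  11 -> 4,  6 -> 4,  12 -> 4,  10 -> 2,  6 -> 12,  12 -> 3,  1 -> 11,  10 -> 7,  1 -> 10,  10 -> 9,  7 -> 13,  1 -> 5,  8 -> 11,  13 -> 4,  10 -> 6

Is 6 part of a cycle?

6 is on a cycle iff 6 can reach itself via ≥1 edge.
6 → 2 → 5 → 6 — yes.

Yes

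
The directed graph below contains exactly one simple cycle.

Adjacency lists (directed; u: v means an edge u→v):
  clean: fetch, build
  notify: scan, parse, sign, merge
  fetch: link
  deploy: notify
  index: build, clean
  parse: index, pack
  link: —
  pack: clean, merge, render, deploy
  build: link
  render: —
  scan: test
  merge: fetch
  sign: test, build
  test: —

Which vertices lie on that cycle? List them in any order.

pack, parse, deploy, notify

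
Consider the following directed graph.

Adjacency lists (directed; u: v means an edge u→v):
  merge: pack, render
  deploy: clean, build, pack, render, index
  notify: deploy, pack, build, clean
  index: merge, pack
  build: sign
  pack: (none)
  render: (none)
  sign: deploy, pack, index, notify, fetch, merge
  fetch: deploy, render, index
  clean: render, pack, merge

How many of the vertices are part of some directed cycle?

A vertex is on a directed cycle iff it belongs to a strongly connected component of size ≥ 2 (or has a self-loop).
The vertices on cycles are {sign, build, fetch, deploy, notify} — 5 in total.

5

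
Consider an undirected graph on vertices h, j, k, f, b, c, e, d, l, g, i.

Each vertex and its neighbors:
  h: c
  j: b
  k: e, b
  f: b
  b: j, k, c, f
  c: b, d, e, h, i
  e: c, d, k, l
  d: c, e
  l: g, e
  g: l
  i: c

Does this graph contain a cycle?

Yes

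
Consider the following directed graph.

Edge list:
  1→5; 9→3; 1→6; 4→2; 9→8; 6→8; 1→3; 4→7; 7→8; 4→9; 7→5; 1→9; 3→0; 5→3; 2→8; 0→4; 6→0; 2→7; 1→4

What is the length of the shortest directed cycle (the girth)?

For each vertex v, BFS finds the shortest path from v back to v.
The shortest such closed walk is 4 → 9 → 3 → 0 → 4, length 4.

4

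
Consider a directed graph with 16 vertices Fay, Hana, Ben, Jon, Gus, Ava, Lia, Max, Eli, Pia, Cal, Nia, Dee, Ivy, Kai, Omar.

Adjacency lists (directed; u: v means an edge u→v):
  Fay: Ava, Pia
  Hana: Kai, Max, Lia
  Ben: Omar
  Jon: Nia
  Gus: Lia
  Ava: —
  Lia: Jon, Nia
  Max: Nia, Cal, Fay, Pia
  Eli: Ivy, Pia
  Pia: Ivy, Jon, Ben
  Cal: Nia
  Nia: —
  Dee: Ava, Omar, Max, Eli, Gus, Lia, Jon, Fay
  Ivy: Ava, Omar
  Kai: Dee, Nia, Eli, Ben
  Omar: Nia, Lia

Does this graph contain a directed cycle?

No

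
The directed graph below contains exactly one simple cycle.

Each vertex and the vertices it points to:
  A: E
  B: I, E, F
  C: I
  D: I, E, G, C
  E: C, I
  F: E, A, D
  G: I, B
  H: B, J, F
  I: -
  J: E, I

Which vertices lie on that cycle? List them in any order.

B, D, F, G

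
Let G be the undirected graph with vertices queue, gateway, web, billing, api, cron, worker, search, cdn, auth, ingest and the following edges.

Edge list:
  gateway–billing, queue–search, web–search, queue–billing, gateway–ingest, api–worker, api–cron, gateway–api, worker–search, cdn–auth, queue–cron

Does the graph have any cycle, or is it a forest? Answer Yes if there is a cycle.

Yes

DFS, tracking each vertex's parent; an edge to a visited non-parent vertex closes a cycle.
Start from worker:
visit worker (parent –)
  visit api (parent worker)
    api–worker: parent, skip
    visit gateway (parent api)
      visit ingest (parent gateway)
        ingest–gateway: parent, skip
      gateway–api: parent, skip
      visit billing (parent gateway)
        visit queue (parent billing)
          visit cron (parent queue)
            cron–api: api visited and ≠ parent → cycle
Cycle: api – gateway – billing – queue – cron – api.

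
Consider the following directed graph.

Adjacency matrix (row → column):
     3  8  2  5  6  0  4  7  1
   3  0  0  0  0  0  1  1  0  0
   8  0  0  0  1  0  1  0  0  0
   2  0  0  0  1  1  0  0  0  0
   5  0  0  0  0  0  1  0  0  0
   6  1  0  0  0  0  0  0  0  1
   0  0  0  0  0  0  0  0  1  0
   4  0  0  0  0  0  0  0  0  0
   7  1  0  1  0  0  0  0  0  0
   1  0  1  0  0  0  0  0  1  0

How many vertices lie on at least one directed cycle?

A vertex is on a directed cycle iff it belongs to a strongly connected component of size ≥ 2 (or has a self-loop).
The vertices on cycles are {0, 1, 2, 3, 5, 6, 7, 8} — 8 in total.

8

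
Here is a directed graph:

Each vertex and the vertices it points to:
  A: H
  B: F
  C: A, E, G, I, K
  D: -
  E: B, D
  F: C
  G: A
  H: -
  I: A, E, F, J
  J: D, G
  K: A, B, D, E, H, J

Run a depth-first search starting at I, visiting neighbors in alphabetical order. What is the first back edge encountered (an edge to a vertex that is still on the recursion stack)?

DFS from I (visiting neighbors in alphabetical order); mark gray on enter, black on exit:
I gray
  A gray
    H gray
    H black
  A black
  E gray
    B gray
      F gray
        C gray
          C→A: A black — skip
          C→E: E is gray → back edge
First back edge: C → E.

C->E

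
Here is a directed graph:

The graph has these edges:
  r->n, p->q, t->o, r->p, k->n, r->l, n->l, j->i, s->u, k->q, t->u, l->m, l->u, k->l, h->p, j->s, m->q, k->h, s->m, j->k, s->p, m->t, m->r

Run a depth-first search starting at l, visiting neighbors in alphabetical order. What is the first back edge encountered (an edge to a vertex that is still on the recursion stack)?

DFS from l (visiting neighbors in alphabetical order); mark gray on enter, black on exit:
l gray
  m gray
    q gray
    q black
    r gray
      r→l: l is gray → back edge
First back edge: r → l.

r→l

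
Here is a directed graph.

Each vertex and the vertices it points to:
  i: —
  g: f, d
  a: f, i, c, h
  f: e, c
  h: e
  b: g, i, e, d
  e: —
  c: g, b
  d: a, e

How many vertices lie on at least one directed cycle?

A vertex is on a directed cycle iff it belongs to a strongly connected component of size ≥ 2 (or has a self-loop).
The vertices on cycles are {a, b, c, d, f, g} — 6 in total.

6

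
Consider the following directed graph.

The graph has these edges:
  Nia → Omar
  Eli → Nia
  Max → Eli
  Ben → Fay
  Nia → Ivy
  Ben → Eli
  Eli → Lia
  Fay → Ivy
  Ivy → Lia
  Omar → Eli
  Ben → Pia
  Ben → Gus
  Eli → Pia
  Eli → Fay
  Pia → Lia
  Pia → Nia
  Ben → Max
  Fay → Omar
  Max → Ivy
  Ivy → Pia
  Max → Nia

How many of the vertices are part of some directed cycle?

A vertex is on a directed cycle iff it belongs to a strongly connected component of size ≥ 2 (or has a self-loop).
The vertices on cycles are {Eli, Fay, Ivy, Nia, Pia, Omar} — 6 in total.

6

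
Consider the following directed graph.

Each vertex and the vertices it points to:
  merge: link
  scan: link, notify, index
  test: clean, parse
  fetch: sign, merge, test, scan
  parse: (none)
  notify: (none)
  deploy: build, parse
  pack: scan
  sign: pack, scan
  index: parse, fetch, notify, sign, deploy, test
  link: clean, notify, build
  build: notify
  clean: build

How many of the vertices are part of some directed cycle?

5

A vertex is on a directed cycle iff it belongs to a strongly connected component of size ≥ 2 (or has a self-loop).
The vertices on cycles are {pack, scan, sign, fetch, index} — 5 in total.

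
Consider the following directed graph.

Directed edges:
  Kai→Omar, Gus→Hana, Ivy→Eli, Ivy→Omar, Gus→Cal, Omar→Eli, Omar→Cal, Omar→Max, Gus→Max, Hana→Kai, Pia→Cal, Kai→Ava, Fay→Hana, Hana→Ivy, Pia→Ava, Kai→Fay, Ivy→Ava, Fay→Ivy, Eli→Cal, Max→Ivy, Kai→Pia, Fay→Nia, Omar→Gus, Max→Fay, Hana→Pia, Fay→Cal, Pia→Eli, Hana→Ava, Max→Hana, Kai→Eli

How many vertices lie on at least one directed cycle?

7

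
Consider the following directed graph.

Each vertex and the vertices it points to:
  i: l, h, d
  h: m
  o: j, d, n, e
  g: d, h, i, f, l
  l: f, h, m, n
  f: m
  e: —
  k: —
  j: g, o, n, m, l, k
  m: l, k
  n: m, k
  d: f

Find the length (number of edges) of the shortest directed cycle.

2

For each vertex v, BFS finds the shortest path from v back to v.
The shortest such closed walk is o → j → o, length 2.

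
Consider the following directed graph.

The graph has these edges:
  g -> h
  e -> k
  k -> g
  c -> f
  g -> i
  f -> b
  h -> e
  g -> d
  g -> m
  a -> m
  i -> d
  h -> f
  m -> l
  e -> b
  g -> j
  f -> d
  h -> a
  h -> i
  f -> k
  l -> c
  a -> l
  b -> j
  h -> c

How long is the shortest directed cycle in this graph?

4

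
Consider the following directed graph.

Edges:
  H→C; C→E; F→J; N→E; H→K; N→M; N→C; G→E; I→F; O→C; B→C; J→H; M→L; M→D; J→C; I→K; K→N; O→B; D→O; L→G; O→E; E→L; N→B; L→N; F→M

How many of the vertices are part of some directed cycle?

A vertex is on a directed cycle iff it belongs to a strongly connected component of size ≥ 2 (or has a self-loop).
The vertices on cycles are {B, C, D, E, G, L, M, N, O} — 9 in total.

9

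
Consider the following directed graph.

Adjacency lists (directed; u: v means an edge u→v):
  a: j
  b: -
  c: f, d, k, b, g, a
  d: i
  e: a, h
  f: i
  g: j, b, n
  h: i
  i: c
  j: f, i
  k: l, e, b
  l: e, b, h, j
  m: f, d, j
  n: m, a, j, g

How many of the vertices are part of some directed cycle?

13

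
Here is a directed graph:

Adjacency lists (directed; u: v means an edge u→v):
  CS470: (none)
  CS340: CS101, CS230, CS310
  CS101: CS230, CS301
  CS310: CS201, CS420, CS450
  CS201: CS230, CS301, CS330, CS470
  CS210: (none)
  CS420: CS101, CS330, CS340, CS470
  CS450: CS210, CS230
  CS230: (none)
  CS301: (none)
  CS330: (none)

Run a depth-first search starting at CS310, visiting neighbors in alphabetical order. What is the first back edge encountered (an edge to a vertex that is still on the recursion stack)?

CS340→CS310

DFS from CS310 (visiting neighbors in alphabetical order); mark gray on enter, black on exit:
CS310 gray
  CS201 gray
    CS230 gray
    CS230 black
    CS301 gray
    CS301 black
    CS330 gray
    CS330 black
    CS470 gray
    CS470 black
  CS201 black
  CS420 gray
    CS101 gray
      CS101→CS230: CS230 black — skip
      CS101→CS301: CS301 black — skip
    CS101 black
    CS420→CS330: CS330 black — skip
    CS340 gray
      CS340→CS101: CS101 black — skip
      CS340→CS230: CS230 black — skip
      CS340→CS310: CS310 is gray → back edge
First back edge: CS340 → CS310.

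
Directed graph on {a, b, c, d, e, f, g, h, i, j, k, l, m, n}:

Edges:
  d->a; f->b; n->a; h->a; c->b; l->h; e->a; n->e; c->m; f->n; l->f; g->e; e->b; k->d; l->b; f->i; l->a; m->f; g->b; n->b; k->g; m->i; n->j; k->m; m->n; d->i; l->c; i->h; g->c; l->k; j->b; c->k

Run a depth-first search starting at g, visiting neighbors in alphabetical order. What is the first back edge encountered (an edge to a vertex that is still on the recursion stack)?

DFS from g (visiting neighbors in alphabetical order); mark gray on enter, black on exit:
g gray
  b gray
  b black
  c gray
    c→b: b black — skip
    k gray
      d gray
        a gray
        a black
        i gray
          h gray
            h→a: a black — skip
          h black
        i black
      d black
      k→g: g is gray → back edge
First back edge: k → g.

k→g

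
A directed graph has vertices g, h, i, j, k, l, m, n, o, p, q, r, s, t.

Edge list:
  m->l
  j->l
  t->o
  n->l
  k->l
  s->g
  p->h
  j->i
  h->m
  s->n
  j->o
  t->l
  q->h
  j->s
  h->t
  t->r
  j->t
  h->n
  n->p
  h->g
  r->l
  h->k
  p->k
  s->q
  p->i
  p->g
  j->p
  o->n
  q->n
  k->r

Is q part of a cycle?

No

q lies on a cycle iff there is a path from q back to itself.
Exploring from q, it never reaches itself; equivalently, its strongly connected component is a singleton.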